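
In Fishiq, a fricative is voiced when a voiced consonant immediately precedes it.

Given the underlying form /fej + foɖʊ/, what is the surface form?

[fejvoɖʊ]

/f/ is a voiceless labiodental fricative. The preceding trigger /j/ is voiced, so /f/ must become voiced as well.
A voiced labiodental fricative is [v], so the surface segment is [v].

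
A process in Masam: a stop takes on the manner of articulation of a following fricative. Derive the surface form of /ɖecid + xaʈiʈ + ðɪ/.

[ɖecizxaʈiʂðɪ]

The rule targets /d/ (voiced alveolar stop), which sits before the trigger /x/ (fricative).
The voiced alveolar fricative is [z], so /d/ → [z].
The same rule applies at the second boundary: /ʈ/ → [ʂ] next to /ð/.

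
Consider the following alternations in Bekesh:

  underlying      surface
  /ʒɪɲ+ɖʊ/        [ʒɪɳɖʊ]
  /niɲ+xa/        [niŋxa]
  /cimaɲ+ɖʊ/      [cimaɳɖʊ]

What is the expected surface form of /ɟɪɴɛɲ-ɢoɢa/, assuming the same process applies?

[ɟɪɴɛɴɢoɢa]

The data show regressive place assimilation: /ɲ/ → [ɳ] before /ɖ/; /ɲ/ → [ŋ] before /x/. In each pair only place changes, matching the following consonant, while manner and voice stay constant.
/ɲ/ is a voiced palatal nasal. The following trigger /ɢ/ is uvular, so /ɲ/ must become uvular as well.
A voiced uvular nasal is [ɴ], so the surface segment is [ɴ].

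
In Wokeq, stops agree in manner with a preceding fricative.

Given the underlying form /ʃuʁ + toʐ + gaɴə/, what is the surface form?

/t/ is a voiceless alveolar stop. The preceding trigger /ʁ/ is a fricative, so /t/ must become a fricative as well.
Changing only its manner to fricative gives [s] — the voiceless alveolar fricative.
At the second juncture, /g/ likewise becomes [ɣ] adjacent to /ʐ/.

[ʃuʁsoʐɣaɴə]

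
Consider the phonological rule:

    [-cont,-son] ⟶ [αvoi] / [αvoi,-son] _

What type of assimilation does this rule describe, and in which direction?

The rule copies [voi] from the environment onto the target, so the assimilating feature is voicing.
The conditioning segment sits to the left of the focus bar, meaning the trigger precedes the segment that changes — progressive assimilation.

progressive voicing assimilation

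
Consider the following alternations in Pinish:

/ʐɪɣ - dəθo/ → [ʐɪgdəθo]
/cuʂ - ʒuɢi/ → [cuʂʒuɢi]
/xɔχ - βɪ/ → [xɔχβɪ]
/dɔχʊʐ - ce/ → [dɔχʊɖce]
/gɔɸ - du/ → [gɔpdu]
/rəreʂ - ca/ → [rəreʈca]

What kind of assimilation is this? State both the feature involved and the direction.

regressive manner assimilation

Comparing underlying and surface forms, /ɣ/ → [g] is the alternation; the neighbouring /d/ is constant.
/ɣ/ is a fricative while /d/ is a stop; the output [g] is a stop, matching the trigger — so the feature that spreads is manner.
Place and voice are unchanged, so the assimilation is partial, not total.
The same holds elsewhere in the data: /ʐ/ → [ɖ] before /c/ (fricative → stop, matching a stop); /ɸ/ → [p] before /d/ (fricative → stop, matching a stop); /ʂ/ → [ʈ] before /c/ (fricative → stop, matching a stop) — only manner changes, and always toward the following segment.
Nothing changes in [cuʂʒuɢi], [xɔχβɪ]: there the adjacent consonants already agree in manner (/ʂ/ and /ʒ/ are both fricatives; /χ/ and /β/ are both fricatives), so these forms are consistent with the same rule.
Since the segment that changes precedes the conditioning segment, the assimilation is regressive.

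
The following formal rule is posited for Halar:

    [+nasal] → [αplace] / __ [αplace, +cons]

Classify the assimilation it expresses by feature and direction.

regressive place assimilation

The shared variable α links the value of the place features (abbreviated [place]) on the target to the same value on the neighbouring segment, so place is the feature that assimilates.
The conditioning segment sits to the right of the focus bar, meaning the trigger follows the segment that changes — regressive assimilation.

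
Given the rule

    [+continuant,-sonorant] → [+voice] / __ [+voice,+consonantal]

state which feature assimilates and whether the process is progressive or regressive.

regressive voicing assimilation

The structural change is [+voice], and the conditioning segment [+voice,+consonantal] (a voiced consonant) is itself voiced, so the target comes to share the voicing of its neighbour — voicing assimilation.
Since the environment is written after the underscore, the trigger follows the target; the direction is regressive.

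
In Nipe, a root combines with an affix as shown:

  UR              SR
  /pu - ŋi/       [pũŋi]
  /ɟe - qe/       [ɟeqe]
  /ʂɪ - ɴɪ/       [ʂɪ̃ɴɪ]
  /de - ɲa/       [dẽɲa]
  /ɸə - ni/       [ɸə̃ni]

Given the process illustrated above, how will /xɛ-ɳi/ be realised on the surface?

The data show regressive nasality assimilation (vowel nasalisation): /u/ → [ũ] before /ŋ/; /ɪ/ → [ɪ̃] before /ɴ/; /e/ → [ẽ] before /ɲ/; /ə/ → [ə̃] before /n/ — a vowel is nasalised by an immediately following nasal consonant.
No change occurs in [ɟeqe] because the vowel at the boundary is adjacent to an oral consonant, not a nasal (/e/ next to /q/).
The vowel /ɛ/ is adjacent to the following nasal /ɳ/, so it acquires [+nasal] and surfaces as [ɛ̃].

[xɛ̃ɳi]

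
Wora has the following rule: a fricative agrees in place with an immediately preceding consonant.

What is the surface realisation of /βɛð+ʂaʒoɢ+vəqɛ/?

The rule targets /ʂ/ (voiceless retroflex fricative), which sits after the trigger /ð/ (dental).
A voiceless dental fricative is [θ], so the surface segment is [θ].
The same rule applies at the second boundary: /v/ → [ʁ] next to /ɢ/.

[βɛðθaʒoɢʁəqɛ]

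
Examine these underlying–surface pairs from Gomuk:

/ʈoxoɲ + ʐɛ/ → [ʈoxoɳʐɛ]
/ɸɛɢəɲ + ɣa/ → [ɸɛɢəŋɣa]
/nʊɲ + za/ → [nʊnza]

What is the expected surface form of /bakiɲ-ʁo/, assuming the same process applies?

The data show regressive place assimilation: /ɲ/ → [ɳ] before /ʐ/; /ɲ/ → [ŋ] before /ɣ/; /ɲ/ → [n] before /z/. In each pair only place changes, matching the following consonant, while manner and voice stay constant.
/ɲ/ is a voiced palatal nasal. The following trigger /ʁ/ is uvular, so /ɲ/ must become uvular as well.
Changing only its place to uvular gives [ɴ] — the voiced uvular nasal.

[bakiɴʁo]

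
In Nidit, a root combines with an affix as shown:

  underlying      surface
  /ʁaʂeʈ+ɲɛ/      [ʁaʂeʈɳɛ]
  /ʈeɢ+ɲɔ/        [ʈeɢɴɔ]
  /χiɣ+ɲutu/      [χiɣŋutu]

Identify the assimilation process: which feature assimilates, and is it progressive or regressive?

progressive place assimilation

Comparing underlying and surface forms, /ɲ/ → [ɳ] is the alternation; the neighbouring /ʈ/ is constant.
/ɲ/ is palatal while /ʈ/ is retroflex; the output [ɳ] is retroflex, matching the trigger — so the feature that spreads is place.
Manner and voice are unchanged, so the assimilation is partial, not total.
The other alternating forms pattern the same way: /ɲ/ → [ɴ] after /ɢ/ (palatal → uvular, matching uvular); /ɲ/ → [ŋ] after /ɣ/ (palatal → velar, matching velar) — only place changes, and always toward the preceding segment.
Since the segment that changes follows the conditioning segment, the assimilation is progressive.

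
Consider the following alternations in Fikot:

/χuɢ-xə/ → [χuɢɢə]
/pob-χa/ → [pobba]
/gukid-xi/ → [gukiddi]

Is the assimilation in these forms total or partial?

Comparing underlying and surface forms, /x/ → [ɢ] is the alternation; the neighbouring /ɢ/ is constant.
The output [ɢ] is identical to the trigger /ɢ/ — every feature (place, manner, voicing) has been copied — so this is total assimilation.
The remaining alternations confirm this: /χ/ → [b] after /b/; /x/ → [d] after /d/ — in each case the output is a copy of the preceding consonant.

total assimilation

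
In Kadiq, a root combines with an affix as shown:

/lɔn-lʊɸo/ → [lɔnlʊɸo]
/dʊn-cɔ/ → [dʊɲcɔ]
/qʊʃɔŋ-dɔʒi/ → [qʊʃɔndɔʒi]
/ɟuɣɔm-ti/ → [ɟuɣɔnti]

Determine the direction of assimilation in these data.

regressive

Underlying /n/ is realised as [ɲ] next to /c/; /c/ itself does not change.
/n/ is alveolar while /c/ is palatal; the output [ɲ] is palatal, matching the trigger — so the feature that spreads is place.
The other alternating forms pattern the same way: /ŋ/ → [n] before /d/ (velar → alveolar, matching alveolar); /m/ → [n] before /t/ (bilabial → alveolar, matching alveolar) — only place changes, and always toward the following segment.
Nothing changes in [lɔnlʊɸo]: there the adjacent consonants already agree in place (/n/ and /l/ are both alveolar), so this form is consistent with the same rule.
Since the segment that changes precedes the conditioning segment, the assimilation is regressive.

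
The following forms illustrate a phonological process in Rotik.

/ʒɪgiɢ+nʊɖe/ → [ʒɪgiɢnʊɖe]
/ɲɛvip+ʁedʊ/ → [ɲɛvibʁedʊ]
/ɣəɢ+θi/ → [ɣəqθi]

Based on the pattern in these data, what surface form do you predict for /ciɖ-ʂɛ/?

[ciʈʂɛ]

The data show regressive voicing assimilation: /p/ → [b] before /ʁ/; /ɢ/ → [q] before /θ/. In each pair only voicing changes, matching the following consonant, while place and manner stay constant.
Nothing changes in [ʒɪgiɢnʊɖe]: there the adjacent consonants already agree in voicing (/ɢ/ and /n/ are both voiced), so this form is consistent with the same rule.
The rule targets /ɖ/ (voiced retroflex stop), which sits before the trigger /ʂ/ (voiceless).
Changing only its voicing to voiceless gives [ʈ] — the voiceless retroflex stop.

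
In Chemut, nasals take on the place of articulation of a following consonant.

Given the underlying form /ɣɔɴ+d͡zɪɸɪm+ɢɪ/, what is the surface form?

The rule targets /ɴ/ (voiced uvular nasal), which sits before the trigger /d͡z/ (alveolar).
Changing only its place to alveolar gives [n] — the voiced alveolar nasal.
The same rule applies at the second boundary: /m/ → [ɴ] next to /ɢ/.

[ɣɔnd͡zɪɸɪɴɢɪ]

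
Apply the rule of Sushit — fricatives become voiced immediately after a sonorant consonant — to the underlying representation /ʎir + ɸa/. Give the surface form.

[ʎirβa]

/ɸ/ is a voiceless bilabial fricative. The preceding trigger /r/ is voiced, so /ɸ/ must become voiced as well.
The voiced bilabial fricative is [β], so /ɸ/ → [β].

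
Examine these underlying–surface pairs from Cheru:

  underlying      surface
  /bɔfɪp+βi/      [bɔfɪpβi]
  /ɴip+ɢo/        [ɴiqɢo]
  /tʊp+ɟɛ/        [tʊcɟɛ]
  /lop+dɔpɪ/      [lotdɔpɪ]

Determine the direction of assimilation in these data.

regressive

Comparing underlying and surface forms, /p/ → [q] is the alternation; the neighbouring /ɢ/ is constant.
The change bilabial → uvular matches the place of the following /ɢ/, identifying this as place assimilation.
The same holds elsewhere in the data: /p/ → [c] before /ɟ/ (bilabial → palatal, matching palatal); /p/ → [t] before /d/ (bilabial → alveolar, matching alveolar) — only place changes, and always toward the following segment.
Nothing changes in [bɔfɪpβi]: there the adjacent consonants already agree in place (/p/ and /β/ are both bilabial), so this form is consistent with the same rule.
The trigger is the following segment, so the direction is regressive (anticipatory).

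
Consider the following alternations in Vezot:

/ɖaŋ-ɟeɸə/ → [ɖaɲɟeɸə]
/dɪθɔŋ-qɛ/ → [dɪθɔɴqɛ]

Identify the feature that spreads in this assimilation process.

Underlying /ŋ/ is realised as [ɲ] next to /ɟ/; /ɟ/ itself does not change.
The change velar → palatal matches the place of the following /ɟ/, identifying this as place assimilation.
Checking the remaining alternation: /ŋ/ → [ɴ] before /q/ (velar → uvular, matching uvular) — only place changes, and always toward the following segment.

place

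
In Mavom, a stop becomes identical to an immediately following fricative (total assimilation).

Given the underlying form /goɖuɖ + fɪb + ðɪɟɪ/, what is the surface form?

[goɖuffɪððɪɟɪ]

/ɖ/ is the segment targeted by the rule; it sits immediately before /f/, so it assimilates completely and surfaces as [f].
At the second juncture, /b/ likewise becomes [ð] adjacent to /ð/.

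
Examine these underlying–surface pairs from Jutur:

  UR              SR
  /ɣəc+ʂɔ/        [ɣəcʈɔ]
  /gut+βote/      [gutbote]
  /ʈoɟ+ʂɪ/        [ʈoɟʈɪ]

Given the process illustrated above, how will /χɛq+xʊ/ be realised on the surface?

The data show progressive manner assimilation: /ʂ/ → [ʈ] after /c/; /β/ → [b] after /t/; /ʂ/ → [ʈ] after /ɟ/. In each pair only manner changes, matching the preceding consonant, while place and voice stay constant.
/x/ is a voiceless velar fricative. The preceding trigger /q/ is a stop, so /x/ must become a stop as well.
A voiceless velar stop is [k], so the surface segment is [k].

[χɛqkʊ]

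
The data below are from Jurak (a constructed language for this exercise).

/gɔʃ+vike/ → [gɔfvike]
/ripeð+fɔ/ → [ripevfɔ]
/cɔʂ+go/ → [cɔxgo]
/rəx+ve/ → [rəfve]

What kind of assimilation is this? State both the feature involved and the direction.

regressive place assimilation

The segment that alternates is /ʃ/, which surfaces as [f] when adjacent to /v/.
The change postalveolar → labiodental matches the place of the following /v/, identifying this as place assimilation.
Manner and voice are unchanged, so the assimilation is partial, not total.
Checking the remaining alternations: /ð/ → [v] before /f/ (dental → labiodental, matching labiodental); /ʂ/ → [x] before /g/ (retroflex → velar, matching velar); /x/ → [f] before /v/ (velar → labiodental, matching labiodental) — only place changes, and always toward the following segment.
Since the segment that changes precedes the conditioning segment, the assimilation is regressive.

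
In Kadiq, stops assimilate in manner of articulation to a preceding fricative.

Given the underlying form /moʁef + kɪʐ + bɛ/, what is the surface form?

[moʁefxɪʐβɛ]

/k/ is a voiceless velar stop. The preceding trigger /f/ is a fricative, so /k/ must become a fricative as well.
The voiceless velar fricative is [x], so /k/ → [x].
The same rule applies at the second boundary: /b/ → [β] next to /ʐ/.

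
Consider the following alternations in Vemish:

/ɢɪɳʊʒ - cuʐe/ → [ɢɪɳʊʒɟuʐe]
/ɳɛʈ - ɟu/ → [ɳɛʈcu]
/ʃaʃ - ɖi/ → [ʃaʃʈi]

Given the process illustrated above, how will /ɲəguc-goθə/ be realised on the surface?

The data show progressive voicing assimilation: /c/ → [ɟ] after /ʒ/; /ɟ/ → [c] after /ʈ/; /ɖ/ → [ʈ] after /ʃ/. In each pair only voicing changes, matching the preceding consonant, while place and manner stay constant.
The rule targets /g/ (voiced velar stop), which sits after the trigger /c/ (voiceless).
A voiceless velar stop is [k], so the surface segment is [k].

[ɲəguckoθə]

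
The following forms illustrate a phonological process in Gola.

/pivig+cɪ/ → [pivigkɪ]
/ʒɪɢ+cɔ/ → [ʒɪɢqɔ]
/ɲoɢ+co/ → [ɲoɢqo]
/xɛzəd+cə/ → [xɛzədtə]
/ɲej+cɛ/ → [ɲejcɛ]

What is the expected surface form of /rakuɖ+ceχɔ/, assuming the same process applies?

[rakuɖʈeχɔ]

The data show progressive place assimilation: /c/ → [k] after /g/; /c/ → [q] after /ɢ/; /c/ → [t] after /d/. In each pair only place changes, matching the preceding consonant, while manner and voice stay constant.
Nothing changes in [ɲejcɛ]: there the adjacent consonants already agree in place (/c/ and /j/ are both palatal), so this form is consistent with the same rule.
The rule targets /c/ (voiceless palatal stop), which sits after the trigger /ɖ/ (retroflex).
A voiceless retroflex stop is [ʈ], so the surface segment is [ʈ].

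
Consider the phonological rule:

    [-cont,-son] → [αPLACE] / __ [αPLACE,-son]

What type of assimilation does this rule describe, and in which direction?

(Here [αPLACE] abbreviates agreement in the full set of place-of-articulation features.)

The shared variable α links the value of the place features (abbreviated [PLACE]) on the target to the same value on the neighbouring segment, so place is the feature that assimilates.
The conditioning segment sits to the right of the focus bar, meaning the trigger follows the segment that changes — regressive assimilation.

regressive place assimilation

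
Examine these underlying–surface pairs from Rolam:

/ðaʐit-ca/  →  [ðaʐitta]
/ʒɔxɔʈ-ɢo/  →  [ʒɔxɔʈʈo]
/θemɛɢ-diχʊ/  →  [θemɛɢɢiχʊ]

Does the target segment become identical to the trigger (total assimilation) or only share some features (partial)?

Comparing underlying and surface forms, /ɢ/ → [ʈ] is the alternation; the neighbouring /ʈ/ is constant.
The output [ʈ] is identical to the trigger /ʈ/ — every feature (place, manner, voicing) has been copied — so this is total assimilation.
The other forms behave the same way: /c/ → [t] after /t/; /d/ → [ɢ] after /ɢ/ — in each case the output is a copy of the preceding consonant.

total assimilation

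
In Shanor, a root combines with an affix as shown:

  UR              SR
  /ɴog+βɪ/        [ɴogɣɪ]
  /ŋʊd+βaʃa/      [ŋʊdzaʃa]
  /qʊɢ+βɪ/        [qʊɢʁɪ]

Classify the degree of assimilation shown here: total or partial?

partial assimilation

The segment that alternates is /β/, which surfaces as [ɣ] when adjacent to /g/.
/β/ is bilabial while /g/ is velar; the output [ɣ] is velar, matching the trigger — so the feature that spreads is place.
Manner and voice are unchanged, so the assimilation is partial, not total.
The same holds elsewhere in the data: /β/ → [z] after /d/ (bilabial → alveolar, matching alveolar); /β/ → [ʁ] after /ɢ/ (bilabial → uvular, matching uvular) — only place changes, and always toward the preceding segment.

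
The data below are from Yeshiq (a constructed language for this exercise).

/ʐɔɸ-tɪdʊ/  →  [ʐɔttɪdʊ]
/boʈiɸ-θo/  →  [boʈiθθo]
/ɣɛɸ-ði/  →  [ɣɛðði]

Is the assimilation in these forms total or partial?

Comparing underlying and surface forms, /ɸ/ → [t] is the alternation; the neighbouring /t/ is constant.
The output [t] is identical to the trigger /t/ — every feature (place, manner, voicing) has been copied — so this is total assimilation.
The remaining alternations confirm this: /ɸ/ → [θ] before /θ/; /ɸ/ → [ð] before /ð/ — in each case the output is a copy of the following consonant.

total assimilation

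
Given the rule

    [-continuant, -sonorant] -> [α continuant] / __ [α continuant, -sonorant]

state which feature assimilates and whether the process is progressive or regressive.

The shared variable α links the value of [continuant] on the target to that of the neighbouring obstruent. [continuant] distinguishes stops from fricatives — a manner-of-articulation feature — so this is manner assimilation.
The conditioning segment sits to the right of the focus bar, meaning the trigger follows the segment that changes — regressive assimilation.

regressive manner assimilation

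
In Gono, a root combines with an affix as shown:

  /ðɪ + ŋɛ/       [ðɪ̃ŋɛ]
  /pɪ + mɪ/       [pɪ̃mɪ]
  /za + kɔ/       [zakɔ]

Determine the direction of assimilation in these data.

regressive

The vowel /ɪ/ surfaces as nasalised [ɪ̃] next to the following nasal /ŋ/ — it has acquired the [+nasal] feature of its neighbour.
Likewise in the remaining data: /ɪ/ → [ɪ̃] before /m/ — each time a vowel is nasalised next to a following nasal.
No change occurs in [zakɔ] because the vowel at the boundary is adjacent to an oral consonant, not a nasal (/a/ next to /k/).
Because the conditioning nasal is to the right of the vowel that changes, the process is regressive (anticipatory).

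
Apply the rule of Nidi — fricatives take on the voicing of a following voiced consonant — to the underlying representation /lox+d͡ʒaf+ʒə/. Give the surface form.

[loɣd͡ʒavʒə]

The rule targets /x/ (voiceless velar fricative), which sits before the trigger /d͡ʒ/ (voiced).
The voiced velar fricative is [ɣ], so /x/ → [ɣ].
The same rule applies at the second boundary: /f/ → [v] next to /ʒ/.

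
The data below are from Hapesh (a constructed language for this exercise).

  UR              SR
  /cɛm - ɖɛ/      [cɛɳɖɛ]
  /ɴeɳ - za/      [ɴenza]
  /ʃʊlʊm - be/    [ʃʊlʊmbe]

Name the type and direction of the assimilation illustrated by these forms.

Underlying /m/ is realised as [ɳ] next to /ɖ/; /ɖ/ itself does not change.
/m/ is bilabial while /ɖ/ is retroflex; the output [ɳ] is retroflex, matching the trigger — so the feature that spreads is place.
Manner and voice are unchanged, so the assimilation is partial, not total.
The other alternating form patterns the same way: /ɳ/ → [n] before /z/ (retroflex → alveolar, matching alveolar) — only place changes, and always toward the following segment.
No alternation appears in [ʃʊlʊmbe]: there the adjacent consonants already agree in place (/m/ and /b/ are both bilabial), so this form is consistent with the same rule.
The trigger is the following segment, so the direction is regressive (anticipatory).

regressive place assimilation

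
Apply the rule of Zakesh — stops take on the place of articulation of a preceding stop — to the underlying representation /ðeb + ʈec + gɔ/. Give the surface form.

The rule targets /ʈ/ (voiceless retroflex stop), which sits after the trigger /b/ (bilabial).
The voiceless bilabial stop is [p], so /ʈ/ → [p].
The same rule applies at the second boundary: /g/ → [ɟ] next to /c/.

[ðebpecɟɔ]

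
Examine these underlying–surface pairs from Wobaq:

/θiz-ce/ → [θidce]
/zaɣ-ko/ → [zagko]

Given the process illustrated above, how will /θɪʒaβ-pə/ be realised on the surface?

The data show regressive manner assimilation: /z/ → [d] before /c/; /ɣ/ → [g] before /k/. In each pair only manner changes, matching the following consonant, while place and voice stay constant.
/β/ is a voiced bilabial fricative. The following trigger /p/ is a stop, so /β/ must become a stop as well.
A voiced bilabial stop is [b], so the surface segment is [b].

[θɪʒabpə]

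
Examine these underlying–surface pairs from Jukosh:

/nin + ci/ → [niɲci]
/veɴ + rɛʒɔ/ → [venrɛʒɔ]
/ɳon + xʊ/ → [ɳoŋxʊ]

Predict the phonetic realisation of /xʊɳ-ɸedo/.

The data show regressive place assimilation: /n/ → [ɲ] before /c/; /ɴ/ → [n] before /r/; /n/ → [ŋ] before /x/. In each pair only place changes, matching the following consonant, while manner and voice stay constant.
/ɳ/ is a voiced retroflex nasal. The following trigger /ɸ/ is bilabial, so /ɳ/ must become bilabial as well.
Changing only its place to bilabial gives [m] — the voiced bilabial nasal.

[xʊmɸedo]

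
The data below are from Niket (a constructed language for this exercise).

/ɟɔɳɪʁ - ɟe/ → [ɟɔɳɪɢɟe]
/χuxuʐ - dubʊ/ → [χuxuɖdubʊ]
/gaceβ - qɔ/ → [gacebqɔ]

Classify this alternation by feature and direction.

The segment that alternates is /ʁ/, which surfaces as [ɢ] when adjacent to /ɟ/.
The change fricative → stop matches the manner of the following /ɟ/, identifying this as manner assimilation.
Place and voice are unchanged, so the assimilation is partial, not total.
The same holds elsewhere in the data: /ʐ/ → [ɖ] before /d/ (fricative → stop, matching a stop); /β/ → [b] before /q/ (fricative → stop, matching a stop) — only manner changes, and always toward the following segment.
Since the segment that changes precedes the conditioning segment, the assimilation is regressive.

regressive manner assimilation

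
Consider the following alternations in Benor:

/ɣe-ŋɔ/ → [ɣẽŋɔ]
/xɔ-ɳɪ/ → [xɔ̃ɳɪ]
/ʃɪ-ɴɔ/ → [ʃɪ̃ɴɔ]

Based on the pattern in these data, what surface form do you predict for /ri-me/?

[rĩme]

The data show regressive nasality assimilation (vowel nasalisation): /e/ → [ẽ] before /ŋ/; /ɔ/ → [ɔ̃] before /ɳ/; /ɪ/ → [ɪ̃] before /ɴ/ — a vowel is nasalised by an immediately following nasal consonant.
The vowel /i/ is adjacent to the following nasal /m/, so it acquires [+nasal] and surfaces as [ĩ].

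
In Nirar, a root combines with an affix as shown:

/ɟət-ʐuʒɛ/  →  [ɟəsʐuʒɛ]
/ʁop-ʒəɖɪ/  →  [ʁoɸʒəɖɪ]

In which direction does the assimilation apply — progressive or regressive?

The segment that alternates is /t/, which surfaces as [s] when adjacent to /ʐ/.
The change stop → fricative matches the manner of the following /ʐ/, identifying this as manner assimilation.
Checking the remaining alternation: /p/ → [ɸ] before /ʒ/ (stop → fricative, matching a fricative) — only manner changes, and always toward the following segment.
The trigger is the following segment, so the direction is regressive (anticipatory).

regressive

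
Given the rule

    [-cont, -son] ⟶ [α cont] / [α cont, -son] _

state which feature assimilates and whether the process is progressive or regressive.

The rule copies [cont] (continuancy) from the environment onto the target stops; since [±cont] encodes the stop/fricative manner contrast, the assimilating dimension is manner.
Since the environment is written before the underscore, the trigger precedes the target; the direction is progressive.

progressive manner assimilation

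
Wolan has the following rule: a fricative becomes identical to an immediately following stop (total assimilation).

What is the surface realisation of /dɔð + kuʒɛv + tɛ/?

[dɔkkuʒɛttɛ]

/ð/ is the segment targeted by the rule; it sits immediately before /k/, so it assimilates completely and surfaces as [k].
The same rule applies at the second boundary: /v/ → [t] next to /t/.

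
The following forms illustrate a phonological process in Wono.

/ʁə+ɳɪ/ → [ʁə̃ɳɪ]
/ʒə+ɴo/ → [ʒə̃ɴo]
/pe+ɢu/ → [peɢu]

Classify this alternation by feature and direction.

The vowel /ə/ surfaces as nasalised [ə̃] next to the following nasal /ɳ/ — it has acquired the [+nasal] feature of its neighbour.
The other form shows the same pattern: /ə/ → [ə̃] before /ɴ/ — each time a vowel is nasalised next to a following nasal.
No change occurs in [peɢu] because the vowel at the boundary is adjacent to an oral consonant, not a nasal (/e/ next to /ɢ/).
Because the conditioning nasal is to the right of the vowel that changes, the process is regressive (anticipatory).

regressive nasality assimilation (vowel nasalisation)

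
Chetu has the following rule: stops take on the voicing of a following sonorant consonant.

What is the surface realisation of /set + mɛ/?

[sedmɛ]

/t/ is a voiceless alveolar stop. The following trigger /m/ is voiced, so /t/ must become voiced as well.
Changing only its voicing to voiced gives [d] — the voiced alveolar stop.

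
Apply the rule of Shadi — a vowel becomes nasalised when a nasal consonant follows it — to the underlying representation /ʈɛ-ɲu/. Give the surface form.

[ʈɛ̃ɲu]

The vowel /ɛ/ is adjacent to the following nasal /ɲ/, so it acquires [+nasal] and surfaces as [ɛ̃].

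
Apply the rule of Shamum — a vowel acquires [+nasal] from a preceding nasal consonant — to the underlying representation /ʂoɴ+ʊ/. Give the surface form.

[ʂoɴʊ̃]

The vowel /ʊ/ is adjacent to the preceding nasal /ɴ/, so it acquires [+nasal] and surfaces as [ʊ̃].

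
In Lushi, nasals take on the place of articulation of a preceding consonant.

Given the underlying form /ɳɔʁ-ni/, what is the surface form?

The rule targets /n/ (voiced alveolar nasal), which sits after the trigger /ʁ/ (uvular).
A voiced uvular nasal is [ɴ], so the surface segment is [ɴ].

[ɳɔʁɴi]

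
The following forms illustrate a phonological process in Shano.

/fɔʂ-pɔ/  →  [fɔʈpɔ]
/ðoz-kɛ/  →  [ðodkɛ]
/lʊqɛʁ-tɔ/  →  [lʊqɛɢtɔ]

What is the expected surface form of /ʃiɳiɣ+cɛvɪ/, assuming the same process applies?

The data show regressive manner assimilation: /ʂ/ → [ʈ] before /p/; /z/ → [d] before /k/; /ʁ/ → [ɢ] before /t/. In each pair only manner changes, matching the following consonant, while place and voice stay constant.
/ɣ/ is a voiced velar fricative. The following trigger /c/ is a stop, so /ɣ/ must become a stop as well.
Changing only its manner to stop gives [g] — the voiced velar stop.

[ʃiɳigcɛvɪ]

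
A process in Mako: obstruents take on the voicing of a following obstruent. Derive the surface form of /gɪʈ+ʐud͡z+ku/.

/ʈ/ is a voiceless retroflex stop. The following trigger /ʐ/ is voiced, so /ʈ/ must become voiced as well.
Changing only its voicing to voiced gives [ɖ] — the voiced retroflex stop.
At the second juncture, /d͡z/ likewise becomes [t͡s] adjacent to /k/.

[gɪɖʐut͡sku]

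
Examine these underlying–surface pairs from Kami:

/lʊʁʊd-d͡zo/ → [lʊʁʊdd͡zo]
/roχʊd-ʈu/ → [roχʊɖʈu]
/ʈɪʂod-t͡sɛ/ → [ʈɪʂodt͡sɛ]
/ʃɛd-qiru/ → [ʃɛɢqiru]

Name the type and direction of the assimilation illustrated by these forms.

The segment that alternates is /d/, which surfaces as [ɖ] when adjacent to /ʈ/.
The change alveolar → retroflex matches the place of the following /ʈ/, identifying this as place assimilation.
Manner and voice are unchanged, so the assimilation is partial, not total.
The other alternating form patterns the same way: /d/ → [ɢ] before /q/ (alveolar → uvular, matching uvular) — only place changes, and always toward the following segment.
Nothing changes in [lʊʁʊdd͡zo], [ʈɪʂodt͡sɛ]: there the adjacent consonants already agree in place (/d/ and /d͡z/ are both alveolar; /d/ and /t͡s/ are both alveolar), so these forms are consistent with the same rule.
Since the segment that changes precedes the conditioning segment, the assimilation is regressive.

regressive place assimilation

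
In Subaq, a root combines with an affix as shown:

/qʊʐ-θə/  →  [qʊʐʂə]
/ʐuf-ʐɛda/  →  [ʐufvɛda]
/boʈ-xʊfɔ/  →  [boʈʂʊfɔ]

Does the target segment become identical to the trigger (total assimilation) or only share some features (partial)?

partial assimilation

Underlying /θ/ is realised as [ʂ] next to /ʐ/; /ʐ/ itself does not change.
The change dental → retroflex matches the place of the preceding /ʐ/, identifying this as place assimilation.
Manner and voice are unchanged, so the assimilation is partial, not total.
The same holds elsewhere in the data: /ʐ/ → [v] after /f/ (retroflex → labiodental, matching labiodental); /x/ → [ʂ] after /ʈ/ (velar → retroflex, matching retroflex) — only place changes, and always toward the preceding segment.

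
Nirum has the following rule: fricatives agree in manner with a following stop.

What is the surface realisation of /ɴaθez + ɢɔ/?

[ɴaθedɢɔ]

The rule targets /z/ (voiced alveolar fricative), which sits before the trigger /ɢ/ (stop).
The voiced alveolar stop is [d], so /z/ → [d].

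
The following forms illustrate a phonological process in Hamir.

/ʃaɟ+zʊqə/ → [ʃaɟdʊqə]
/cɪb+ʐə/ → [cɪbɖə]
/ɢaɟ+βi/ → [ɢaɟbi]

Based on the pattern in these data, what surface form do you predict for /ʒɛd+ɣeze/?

The data show progressive manner assimilation: /z/ → [d] after /ɟ/; /ʐ/ → [ɖ] after /b/; /β/ → [b] after /ɟ/. In each pair only manner changes, matching the preceding consonant, while place and voice stay constant.
The rule targets /ɣ/ (voiced velar fricative), which sits after the trigger /d/ (stop).
A voiced velar stop is [g], so the surface segment is [g].

[ʒɛdgeze]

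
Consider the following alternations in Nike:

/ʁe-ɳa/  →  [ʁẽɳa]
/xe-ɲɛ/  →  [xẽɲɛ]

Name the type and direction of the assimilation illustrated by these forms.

regressive nasality assimilation (vowel nasalisation)

The vowel /e/ surfaces as nasalised [ẽ] next to the following nasal /ɳ/ — it has acquired the [+nasal] feature of its neighbour.
The other form shows the same pattern: /e/ → [ẽ] before /ɲ/ — each time a vowel is nasalised next to a following nasal.
Because the conditioning nasal is to the right of the vowel that changes, the process is regressive (anticipatory).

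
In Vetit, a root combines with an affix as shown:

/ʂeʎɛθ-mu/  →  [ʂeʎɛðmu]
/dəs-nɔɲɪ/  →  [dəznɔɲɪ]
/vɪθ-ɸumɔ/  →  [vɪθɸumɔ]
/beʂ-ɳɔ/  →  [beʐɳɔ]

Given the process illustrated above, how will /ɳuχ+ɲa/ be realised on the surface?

The data show regressive voicing assimilation: /θ/ → [ð] before /m/; /s/ → [z] before /n/; /ʂ/ → [ʐ] before /ɳ/. In each pair only voicing changes, matching the following consonant, while place and manner stay constant.
Nothing changes in [vɪθɸumɔ]: there the adjacent consonants already agree in voicing (/θ/ and /ɸ/ are both voiceless), so this form is consistent with the same rule.
/χ/ is a voiceless uvular fricative. The following trigger /ɲ/ is voiced, so /χ/ must become voiced as well.
Changing only its voicing to voiced gives [ʁ] — the voiced uvular fricative.

[ɳuʁɲa]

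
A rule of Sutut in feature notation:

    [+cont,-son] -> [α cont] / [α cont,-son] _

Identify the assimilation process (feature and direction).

progressive manner assimilation

The shared variable α links the value of [cont] on the target to that of the neighbouring obstruent. [cont] distinguishes stops from fricatives — a manner-of-articulation feature — so this is manner assimilation.
Since the environment is written before the underscore, the trigger precedes the target; the direction is progressive.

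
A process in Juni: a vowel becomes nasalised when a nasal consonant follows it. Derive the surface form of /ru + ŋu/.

[rũŋu]

The vowel /u/ is adjacent to the following nasal /ŋ/, so it acquires [+nasal] and surfaces as [ũ].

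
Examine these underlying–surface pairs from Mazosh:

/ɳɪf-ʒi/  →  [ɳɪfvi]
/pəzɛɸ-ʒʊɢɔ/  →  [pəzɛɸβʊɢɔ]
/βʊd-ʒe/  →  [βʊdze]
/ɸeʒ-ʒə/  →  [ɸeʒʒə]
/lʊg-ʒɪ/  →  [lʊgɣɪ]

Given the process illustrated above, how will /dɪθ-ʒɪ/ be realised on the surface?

[dɪθðɪ]

The data show progressive place assimilation: /ʒ/ → [v] after /f/; /ʒ/ → [β] after /ɸ/; /ʒ/ → [z] after /d/; /ʒ/ → [ɣ] after /g/. In each pair only place changes, matching the preceding consonant, while manner and voice stay constant.
Nothing changes in [ɸeʒʒə]: there the adjacent consonants already agree in place (/ʒ/ and /ʒ/ are both postalveolar), so this form is consistent with the same rule.
/ʒ/ is a voiced postalveolar fricative. The preceding trigger /θ/ is dental, so /ʒ/ must become dental as well.
Changing only its place to dental gives [ð] — the voiced dental fricative.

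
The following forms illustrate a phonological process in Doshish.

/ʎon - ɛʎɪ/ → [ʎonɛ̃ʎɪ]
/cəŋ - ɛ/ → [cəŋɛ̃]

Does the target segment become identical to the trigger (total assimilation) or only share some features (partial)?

The vowel /ɛ/ surfaces as nasalised [ɛ̃] next to the preceding nasal /n/ — it has acquired the [+nasal] feature of its neighbour.
Likewise in the remaining data: /ɛ/ → [ɛ̃] after /ŋ/ — each time a vowel is nasalised next to a preceding nasal.

partial assimilation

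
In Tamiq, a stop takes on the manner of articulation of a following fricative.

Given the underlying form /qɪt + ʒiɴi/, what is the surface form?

[qɪsʒiɴi]

/t/ is a voiceless alveolar stop. The following trigger /ʒ/ is a fricative, so /t/ must become a fricative as well.
Changing only its manner to fricative gives [s] — the voiceless alveolar fricative.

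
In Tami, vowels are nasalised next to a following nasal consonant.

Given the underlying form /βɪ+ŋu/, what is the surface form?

[βɪ̃ŋu]

The vowel /ɪ/ is adjacent to the following nasal /ŋ/, so it acquires [+nasal] and surfaces as [ɪ̃].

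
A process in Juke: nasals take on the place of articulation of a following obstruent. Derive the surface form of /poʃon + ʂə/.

[poʃoɳʂə]

/n/ is a voiced alveolar nasal. The following trigger /ʂ/ is retroflex, so /n/ must become retroflex as well.
Changing only its place to retroflex gives [ɳ] — the voiced retroflex nasal.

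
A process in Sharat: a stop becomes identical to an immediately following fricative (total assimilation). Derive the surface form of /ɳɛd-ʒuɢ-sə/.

[ɳɛʒʒussə]

/d/ is the segment targeted by the rule; it sits immediately before /ʒ/, so it assimilates completely and surfaces as [ʒ].
At the second juncture, /ɢ/ likewise becomes [s] adjacent to /s/.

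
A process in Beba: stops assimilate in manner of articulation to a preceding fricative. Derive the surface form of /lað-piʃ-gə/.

[laðɸiʃɣə]

The rule targets /p/ (voiceless bilabial stop), which sits after the trigger /ð/ (fricative).
The voiceless bilabial fricative is [ɸ], so /p/ → [ɸ].
At the second juncture, /g/ likewise becomes [ɣ] adjacent to /ʃ/.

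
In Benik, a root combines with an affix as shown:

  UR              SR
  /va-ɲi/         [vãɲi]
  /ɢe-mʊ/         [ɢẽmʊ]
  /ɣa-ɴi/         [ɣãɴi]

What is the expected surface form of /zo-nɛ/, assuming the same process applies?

[zõnɛ]

The data show regressive nasality assimilation (vowel nasalisation): /a/ → [ã] before /ɲ/; /e/ → [ẽ] before /m/; /a/ → [ã] before /ɴ/ — a vowel is nasalised by an immediately following nasal consonant.
/o/ sits next to the nasal /n/ and is therefore nasalised to [õ].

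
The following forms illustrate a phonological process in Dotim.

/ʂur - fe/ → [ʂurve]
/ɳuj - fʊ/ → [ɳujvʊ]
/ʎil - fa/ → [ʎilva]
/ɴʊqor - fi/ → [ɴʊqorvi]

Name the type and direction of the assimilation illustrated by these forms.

progressive voicing assimilation

The segment that alternates is /f/, which surfaces as [v] when adjacent to /r/.
The change voiceless → voiced matches the voicing of the preceding /r/, identifying this as voicing assimilation.
Place and manner are unchanged, so the assimilation is partial, not total.
The same holds elsewhere in the data: /f/ → [v] after /j/ (voiceless → voiced, matching voiced); /f/ → [v] after /l/ (voiceless → voiced, matching voiced) — only voicing changes, and always toward the preceding segment.
The trigger is the preceding segment, so the direction is progressive (perseverative).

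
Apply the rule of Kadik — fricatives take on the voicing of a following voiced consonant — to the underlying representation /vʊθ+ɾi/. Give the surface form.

/θ/ is a voiceless dental fricative. The following trigger /ɾ/ is voiced, so /θ/ must become voiced as well.
The voiced dental fricative is [ð], so /θ/ → [ð].

[vʊðɾi]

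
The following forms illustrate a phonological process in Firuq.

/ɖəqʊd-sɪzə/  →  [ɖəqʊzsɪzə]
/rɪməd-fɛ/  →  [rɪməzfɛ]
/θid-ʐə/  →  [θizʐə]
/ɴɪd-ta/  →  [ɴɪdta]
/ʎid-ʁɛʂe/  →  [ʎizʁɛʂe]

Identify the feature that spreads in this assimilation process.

manner

Comparing underlying and surface forms, /d/ → [z] is the alternation; the neighbouring /s/ is constant.
The change stop → fricative matches the manner of the following /s/, identifying this as manner assimilation.
The same holds elsewhere in the data: /d/ → [z] before /f/ (stop → fricative, matching a fricative); /d/ → [z] before /ʐ/ (stop → fricative, matching a fricative); /d/ → [z] before /ʁ/ (stop → fricative, matching a fricative) — only manner changes, and always toward the following segment.
Nothing changes in [ɴɪdta]: there the adjacent consonants already agree in manner (/d/ and /t/ are both stops), so this form is consistent with the same rule.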